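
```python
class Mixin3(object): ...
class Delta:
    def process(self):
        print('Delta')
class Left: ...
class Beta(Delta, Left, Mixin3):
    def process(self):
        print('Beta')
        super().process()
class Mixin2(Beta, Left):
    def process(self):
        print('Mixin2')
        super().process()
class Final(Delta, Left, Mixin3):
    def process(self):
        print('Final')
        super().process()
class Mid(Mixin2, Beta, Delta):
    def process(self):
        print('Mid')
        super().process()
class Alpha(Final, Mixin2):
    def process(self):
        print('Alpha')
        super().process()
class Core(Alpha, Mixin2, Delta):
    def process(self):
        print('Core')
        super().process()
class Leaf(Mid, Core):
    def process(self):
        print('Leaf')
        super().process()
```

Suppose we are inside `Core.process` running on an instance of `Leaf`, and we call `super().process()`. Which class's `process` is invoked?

L[Leaf] = Leaf + merge(L[Mid], L[Core], [Mid Core])
  take Mid:  [Mid Mixin2 Beta Delta Left Mixin3 object] + [Core Alpha Final Mixin2 Beta Delta Left Mixin3 object] + [Mid Core]
  take Core:  [Mixin2 Beta Delta Left Mixin3 object] + [Core Alpha Final Mixin2 Beta Delta Left Mixin3 object] + [Core]
  take Alpha:  [Mixin2 Beta Delta Left Mixin3 object] + [Alpha Final Mixin2 Beta Delta Left Mixin3 object]
  take Final:  [Mixin2 Beta Delta Left Mixin3 object] + [Final Mixin2 Beta Delta Left Mixin3 object]
  take Mixin2:  [Mixin2 Beta Delta Left Mixin3 object] + [Mixin2 Beta Delta Left Mixin3 object]
  take Beta:  [Beta Delta Left Mixin3 object] + [Beta Delta Left Mixin3 object]
  take Delta:  [Delta Left Mixin3 object] + [Delta Left Mixin3 object]
  take Left:  [Left Mixin3 object] + [Left Mixin3 object]
  take Mixin3:  [Mixin3 object] + [Mixin3 object]
  take object:  [object] + [object]
MRO: Leaf Mid Core Alpha Final Mixin2 Beta Delta Left Mixin3 object
super() in Core.process on a Leaf instance goes to the class after Core in Leaf's MRO: Alpha.

Alpha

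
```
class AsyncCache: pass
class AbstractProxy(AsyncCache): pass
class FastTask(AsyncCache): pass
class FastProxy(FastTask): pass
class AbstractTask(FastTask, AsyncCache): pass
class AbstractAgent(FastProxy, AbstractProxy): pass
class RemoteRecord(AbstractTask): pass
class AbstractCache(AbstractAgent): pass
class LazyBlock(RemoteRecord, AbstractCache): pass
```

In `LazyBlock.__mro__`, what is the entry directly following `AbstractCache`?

AbstractAgent

L[LazyBlock] = LazyBlock + merge(L[RemoteRecord], L[AbstractCache], [RemoteRecord AbstractCache])
  take RemoteRecord:  [RemoteRecord AbstractTask FastTask AsyncCache object] + [AbstractCache AbstractAgent FastProxy FastTask AbstractProxy AsyncCache object] + [RemoteRecord AbstractCache]
  take AbstractTask:  [AbstractTask FastTask AsyncCache object] + [AbstractCache AbstractAgent FastProxy FastTask AbstractProxy AsyncCache object] + [AbstractCache]
  take AbstractCache:  [FastTask AsyncCache object] + [AbstractCache AbstractAgent FastProxy FastTask AbstractProxy AsyncCache object] + [AbstractCache]
  take AbstractAgent:  [FastTask AsyncCache object] + [AbstractAgent FastProxy FastTask AbstractProxy AsyncCache object]
  take FastProxy:  [FastTask AsyncCache object] + [FastProxy FastTask AbstractProxy AsyncCache object]
  take FastTask:  [FastTask AsyncCache object] + [FastTask AbstractProxy AsyncCache object]
  take AbstractProxy:  [AsyncCache object] + [AbstractProxy AsyncCache object]
  take AsyncCache:  [AsyncCache object] + [AsyncCache object]
  take object:  [object] + [object]
MRO: LazyBlock RemoteRecord AbstractTask AbstractCache AbstractAgent FastProxy FastTask AbstractProxy AsyncCache object
AbstractCache is at position 3; next is AbstractAgent.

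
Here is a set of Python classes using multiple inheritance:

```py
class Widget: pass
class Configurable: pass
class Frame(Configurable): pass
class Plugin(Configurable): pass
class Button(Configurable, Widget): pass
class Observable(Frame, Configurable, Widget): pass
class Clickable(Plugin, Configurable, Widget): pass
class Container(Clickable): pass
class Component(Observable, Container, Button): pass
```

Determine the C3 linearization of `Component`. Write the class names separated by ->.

Component -> Observable -> Frame -> Container -> Clickable -> Plugin -> Button -> Configurable -> Widget -> object

L[Component] = Component + merge(L[Observable], L[Container], L[Button], [Observable Container Button])
  take Observable:  [Observable Frame Configurable Widget object] + [Container Clickable Plugin Configurable Widget object] + [Button Configurable Widget object] + [Observable Container Button]
  take Frame:  [Frame Configurable Widget object] + [Container Clickable Plugin Configurable Widget object] + [Button Configurable Widget object] + [Container Button]
  take Container:  [Configurable Widget object] + [Container Clickable Plugin Configurable Widget object] + [Button Configurable Widget object] + [Container Button]
  take Clickable:  [Configurable Widget object] + [Clickable Plugin Configurable Widget object] + [Button Configurable Widget object] + [Button]
  take Plugin:  [Configurable Widget object] + [Plugin Configurable Widget object] + [Button Configurable Widget object] + [Button]
  take Button:  [Configurable Widget object] + [Configurable Widget object] + [Button Configurable Widget object] + [Button]
  take Configurable:  [Configurable Widget object] + [Configurable Widget object] + [Configurable Widget object]
  take Widget:  [Widget object] + [Widget object] + [Widget object]
  take object:  [object] + [object] + [object]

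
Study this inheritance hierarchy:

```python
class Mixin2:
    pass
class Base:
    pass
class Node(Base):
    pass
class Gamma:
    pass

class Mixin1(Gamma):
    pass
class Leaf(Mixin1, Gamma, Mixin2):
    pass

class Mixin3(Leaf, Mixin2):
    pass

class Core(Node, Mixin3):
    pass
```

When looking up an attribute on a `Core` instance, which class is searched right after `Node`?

Base

L[Core] = Core + merge(L[Node], L[Mixin3], [Node Mixin3])
  take Node:  [Node Base object] + [Mixin3 Leaf Mixin1 Gamma Mixin2 object] + [Node Mixin3]
  take Base:  [Base object] + [Mixin3 Leaf Mixin1 Gamma Mixin2 object] + [Mixin3]
  take Mixin3:  [object] + [Mixin3 Leaf Mixin1 Gamma Mixin2 object] + [Mixin3]
  take Leaf:  [object] + [Leaf Mixin1 Gamma Mixin2 object]
  take Mixin1:  [object] + [Mixin1 Gamma Mixin2 object]
  take Gamma:  [object] + [Gamma Mixin2 object]
  take Mixin2:  [object] + [Mixin2 object]
  take object:  [object] + [object]
MRO: Core Node Base Mixin3 Leaf Mixin1 Gamma Mixin2 object
Node is at position 1; next is Base.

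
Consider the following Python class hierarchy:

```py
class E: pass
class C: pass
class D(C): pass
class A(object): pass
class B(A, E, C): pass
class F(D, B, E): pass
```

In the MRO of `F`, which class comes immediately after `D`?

B

L[F] = F + merge(L[D], L[B], L[E], [D B E])
  take D:  [D C object] + [B A E C object] + [E object] + [D B E]
  take B:  [C object] + [B A E C object] + [E object] + [B E]
  take A:  [C object] + [A E C object] + [E object] + [E]
  take E:  [C object] + [E C object] + [E object] + [E]
  take C:  [C object] + [C object] + [object]
  take object:  [object] + [object] + [object]
MRO: F D B A E C object
D is at position 1; next is B.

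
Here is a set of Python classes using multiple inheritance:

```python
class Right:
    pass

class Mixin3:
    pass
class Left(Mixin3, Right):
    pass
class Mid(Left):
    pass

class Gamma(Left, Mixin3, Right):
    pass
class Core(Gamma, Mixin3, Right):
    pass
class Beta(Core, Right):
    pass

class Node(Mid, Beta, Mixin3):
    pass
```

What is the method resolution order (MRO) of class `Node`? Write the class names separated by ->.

L[Node] = Node + merge(L[Mid], L[Beta], L[Mixin3], [Mid Beta Mixin3])
  take Mid:  [Mid Left Mixin3 Right object] + [Beta Core Gamma Left Mixin3 Right object] + [Mixin3 object] + [Mid Beta Mixin3]
  take Beta:  [Left Mixin3 Right object] + [Beta Core Gamma Left Mixin3 Right object] + [Mixin3 object] + [Beta Mixin3]
  take Core:  [Left Mixin3 Right object] + [Core Gamma Left Mixin3 Right object] + [Mixin3 object] + [Mixin3]
  take Gamma:  [Left Mixin3 Right object] + [Gamma Left Mixin3 Right object] + [Mixin3 object] + [Mixin3]
  take Left:  [Left Mixin3 Right object] + [Left Mixin3 Right object] + [Mixin3 object] + [Mixin3]
  take Mixin3:  [Mixin3 Right object] + [Mixin3 Right object] + [Mixin3 object] + [Mixin3]
  take Right:  [Right object] + [Right object] + [object]
  take object:  [object] + [object] + [object]

Node -> Mid -> Beta -> Core -> Gamma -> Left -> Mixin3 -> Right -> object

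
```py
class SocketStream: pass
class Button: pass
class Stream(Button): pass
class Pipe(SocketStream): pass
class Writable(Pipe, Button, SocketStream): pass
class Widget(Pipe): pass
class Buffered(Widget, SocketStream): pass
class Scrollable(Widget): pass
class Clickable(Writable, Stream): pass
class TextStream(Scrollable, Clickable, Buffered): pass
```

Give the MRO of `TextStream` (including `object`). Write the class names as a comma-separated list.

TextStream, Scrollable, Clickable, Writable, Buffered, Widget, Pipe, Stream, Button, SocketStream, object

L[TextStream] = TextStream + merge(L[Scrollable], L[Clickable], L[Buffered], [Scrollable Clickable Buffered])
  take Scrollable:  [Scrollable Widget Pipe SocketStream object] + [Clickable Writable Pipe Stream Button SocketStream object] + [Buffered Widget Pipe SocketStream object] + [Scrollable Clickable Buffered]
  take Clickable:  [Widget Pipe SocketStream object] + [Clickable Writable Pipe Stream Button SocketStream object] + [Buffered Widget Pipe SocketStream object] + [Clickable Buffered]
  take Writable:  [Widget Pipe SocketStream object] + [Writable Pipe Stream Button SocketStream object] + [Buffered Widget Pipe SocketStream object] + [Buffered]
  take Buffered:  [Widget Pipe SocketStream object] + [Pipe Stream Button SocketStream object] + [Buffered Widget Pipe SocketStream object] + [Buffered]
  take Widget:  [Widget Pipe SocketStream object] + [Pipe Stream Button SocketStream object] + [Widget Pipe SocketStream object]
  take Pipe:  [Pipe SocketStream object] + [Pipe Stream Button SocketStream object] + [Pipe SocketStream object]
  take Stream:  [SocketStream object] + [Stream Button SocketStream object] + [SocketStream object]
  take Button:  [SocketStream object] + [Button SocketStream object] + [SocketStream object]
  take SocketStream:  [SocketStream object] + [SocketStream object] + [SocketStream object]
  take object:  [object] + [object] + [object]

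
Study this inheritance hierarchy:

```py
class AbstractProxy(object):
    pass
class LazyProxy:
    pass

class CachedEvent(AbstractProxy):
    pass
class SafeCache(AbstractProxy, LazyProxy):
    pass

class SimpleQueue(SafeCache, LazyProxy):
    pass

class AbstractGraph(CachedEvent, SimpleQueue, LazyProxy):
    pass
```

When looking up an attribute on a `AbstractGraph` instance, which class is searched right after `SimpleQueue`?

SafeCache

L[AbstractGraph] = AbstractGraph + merge(L[CachedEvent], L[SimpleQueue], L[LazyProxy], [CachedEvent SimpleQueue LazyProxy])
  take CachedEvent:  [CachedEvent AbstractProxy object] + [SimpleQueue SafeCache AbstractProxy LazyProxy object] + [LazyProxy object] + [CachedEvent SimpleQueue LazyProxy]
  take SimpleQueue:  [AbstractProxy object] + [SimpleQueue SafeCache AbstractProxy LazyProxy object] + [LazyProxy object] + [SimpleQueue LazyProxy]
  take SafeCache:  [AbstractProxy object] + [SafeCache AbstractProxy LazyProxy object] + [LazyProxy object] + [LazyProxy]
  take AbstractProxy:  [AbstractProxy object] + [AbstractProxy LazyProxy object] + [LazyProxy object] + [LazyProxy]
  take LazyProxy:  [object] + [LazyProxy object] + [LazyProxy object] + [LazyProxy]
  take object:  [object] + [object] + [object]
MRO: AbstractGraph CachedEvent SimpleQueue SafeCache AbstractProxy LazyProxy object
SimpleQueue is at position 2; next is SafeCache.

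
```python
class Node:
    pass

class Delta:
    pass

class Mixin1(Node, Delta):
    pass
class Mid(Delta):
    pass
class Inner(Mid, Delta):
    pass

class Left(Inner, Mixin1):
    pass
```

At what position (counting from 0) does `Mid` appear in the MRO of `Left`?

L[Left] = Left + merge(L[Inner], L[Mixin1], [Inner Mixin1])
  take Inner:  [Inner Mid Delta object] + [Mixin1 Node Delta object] + [Inner Mixin1]
  take Mid:  [Mid Delta object] + [Mixin1 Node Delta object] + [Mixin1]
  take Mixin1:  [Delta object] + [Mixin1 Node Delta object] + [Mixin1]
  take Node:  [Delta object] + [Node Delta object]
  take Delta:  [Delta object] + [Delta object]
  take object:  [object] + [object]
MRO: Left Inner Mid Mixin1 Node Delta object
Mid sits at index 2.

2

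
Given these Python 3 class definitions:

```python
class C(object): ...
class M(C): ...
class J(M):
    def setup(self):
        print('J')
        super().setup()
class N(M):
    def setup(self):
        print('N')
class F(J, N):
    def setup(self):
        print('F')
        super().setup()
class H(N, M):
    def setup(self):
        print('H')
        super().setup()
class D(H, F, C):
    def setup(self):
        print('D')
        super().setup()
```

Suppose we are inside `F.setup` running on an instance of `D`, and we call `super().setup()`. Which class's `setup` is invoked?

L[D] = D + merge(L[H], L[F], L[C], [H F C])
  take H:  [H N M C object] + [F J N M C object] + [C object] + [H F C]
  take F:  [N M C object] + [F J N M C object] + [C object] + [F C]
  take J:  [N M C object] + [J N M C object] + [C object] + [C]
  take N:  [N M C object] + [N M C object] + [C object] + [C]
  take M:  [M C object] + [M C object] + [C object] + [C]
  take C:  [C object] + [C object] + [C object] + [C]
  take object:  [object] + [object] + [object]
MRO: D H F J N M C object
super() in F.setup on a D instance goes to the class after F in D's MRO: J.

J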